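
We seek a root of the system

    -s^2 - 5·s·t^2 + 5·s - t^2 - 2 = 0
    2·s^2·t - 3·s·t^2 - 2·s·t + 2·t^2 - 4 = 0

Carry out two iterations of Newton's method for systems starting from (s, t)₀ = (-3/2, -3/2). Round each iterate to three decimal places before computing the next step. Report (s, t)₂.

At (-3/2, -3/2): F = (2.875, -0.625).
Jacobian J = [[-2·s - 5·t^2 + 5, -10·s·t - 2·t], [4·s·t - 3·t^2 - 2·t, 2·s^2 - 6·s·t - 2·s + 4·t]].
At the point, J = [[-3.250, -19.500], [5.250, -12.000]] (det J = 141.375).
Solving J·Δ = −F gives Δ = (0.330, 0.092).
Then the next iterate is (s, t)₁ = (-1.170, -1.408).
Round to (-1.170, -1.408) and repeat: F = (0.39605, -0.22617), J = [[-2.57232, -13.65760], [3.45805, -10.43836]].
Δ = (0.098, 0.011), so (s, t)₂ = (-1.072, -1.397).

(-1.072, -1.397)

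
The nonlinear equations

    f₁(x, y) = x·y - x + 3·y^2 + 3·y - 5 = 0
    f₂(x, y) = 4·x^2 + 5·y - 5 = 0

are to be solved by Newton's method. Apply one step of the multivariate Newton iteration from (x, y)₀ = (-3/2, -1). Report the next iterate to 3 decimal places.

(-1.727, -1.344)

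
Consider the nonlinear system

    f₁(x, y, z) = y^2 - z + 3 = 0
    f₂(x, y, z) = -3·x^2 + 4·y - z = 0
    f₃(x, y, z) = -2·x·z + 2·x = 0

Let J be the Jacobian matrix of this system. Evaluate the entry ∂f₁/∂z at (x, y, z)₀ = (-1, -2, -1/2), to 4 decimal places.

∂f₁/∂z = -1.
At (-1, -2, -1/2) this is -1.0000.

-1.0000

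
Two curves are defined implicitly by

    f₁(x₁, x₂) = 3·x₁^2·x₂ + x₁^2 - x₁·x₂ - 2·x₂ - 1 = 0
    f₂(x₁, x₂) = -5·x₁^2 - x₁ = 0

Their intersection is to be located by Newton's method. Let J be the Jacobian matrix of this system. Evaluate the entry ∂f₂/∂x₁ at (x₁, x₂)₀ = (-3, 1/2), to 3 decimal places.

29.000

∂f₂/∂x₁ = -10·x₁ - 1.
At (-3, 1/2) this is 29.000.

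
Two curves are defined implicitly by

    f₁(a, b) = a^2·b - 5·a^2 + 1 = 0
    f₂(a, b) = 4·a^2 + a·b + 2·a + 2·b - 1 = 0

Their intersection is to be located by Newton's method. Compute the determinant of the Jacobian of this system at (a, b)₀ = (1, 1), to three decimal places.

J = [[2·a·b - 10·a, a^2], [8·a + b + 2, a + 2]].
At the point, J = [[-8.000, 1.000], [11.000, 3.000]].
det J = -35.000.

-35.000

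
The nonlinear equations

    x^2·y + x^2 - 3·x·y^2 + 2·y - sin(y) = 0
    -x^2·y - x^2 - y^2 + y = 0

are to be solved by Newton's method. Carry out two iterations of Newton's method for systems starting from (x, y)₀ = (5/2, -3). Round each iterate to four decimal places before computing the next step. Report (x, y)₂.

(3.3519, -0.4570)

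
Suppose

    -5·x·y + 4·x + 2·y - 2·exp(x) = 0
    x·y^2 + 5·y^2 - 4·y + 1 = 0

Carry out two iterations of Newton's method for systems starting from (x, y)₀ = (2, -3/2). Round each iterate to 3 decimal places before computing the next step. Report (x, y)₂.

At (2, -3/2): F = (5.22189, 22.750).
Jacobian J = [[-5·y - 2·exp(x) + 4, -5·x + 2], [y^2, 2·x·y + 10·y - 4]].
At the point, J = [[-3.27811, -8.000], [2.250, -25.000]] (det J = 99.95280).
Solving J·Δ = −F gives Δ = (-0.515, 0.864).
Then the next iterate is (x, y)₁ = (1.485, -0.636).
Round to (1.485, -0.636) and repeat: F = (0.56037, 6.16716), J = [[-1.64993, -5.425], [0.40450, -12.24892]].
Δ = (-1.187, 0.464), so (x, y)₂ = (0.298, -0.172).

(0.298, -0.172)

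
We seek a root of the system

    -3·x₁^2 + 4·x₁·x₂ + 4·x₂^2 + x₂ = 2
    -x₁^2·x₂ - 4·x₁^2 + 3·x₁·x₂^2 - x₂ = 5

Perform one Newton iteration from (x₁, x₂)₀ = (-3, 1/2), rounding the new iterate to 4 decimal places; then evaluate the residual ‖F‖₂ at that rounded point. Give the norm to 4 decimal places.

At (-3, 1/2): F = (-33.5000, -48.2500).
Jacobian J = [[-6·x₁ + 4·x₂, 4·x₁ + 8·x₂ + 1], [-2·x₁·x₂ - 8·x₁ + 3·x₂^2, -x₁^2 + 6·x₁·x₂ - 1]].
At the point, J = [[20.0000, -7.0000], [27.7500, -19.0000]] (det J = -185.7500).
Solving J·Δ = −F gives Δ = (1.6083, -0.1904).
Then the next iterate is (x₁, x₂)₁ = (-1.3917, 0.3096).
Re-evaluating at (-1.3917, 0.3096): F = (-8.840959, -14.056750), so ‖F‖₂ = 16.6059.

16.6059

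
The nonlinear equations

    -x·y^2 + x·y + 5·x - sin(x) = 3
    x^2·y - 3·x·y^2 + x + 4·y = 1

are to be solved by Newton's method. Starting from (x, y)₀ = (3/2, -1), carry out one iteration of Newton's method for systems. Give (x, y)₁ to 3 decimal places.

(0.699, -0.590)

At (3/2, -1): F = (0.50251, -10.250).
Jacobian J = [[-y^2 + y - cos(x) + 5, -2·x·y + x], [2·x·y - 3·y^2 + 1, x^2 - 6·x·y + 4]].
At the point, J = [[2.92926, 4.500], [-5.000, 15.250]] (det J = 67.17126).
Solving J·Δ = −F gives Δ = (-0.801, 0.410).
Then the next iterate is (x, y)₁ = (0.699, -0.590).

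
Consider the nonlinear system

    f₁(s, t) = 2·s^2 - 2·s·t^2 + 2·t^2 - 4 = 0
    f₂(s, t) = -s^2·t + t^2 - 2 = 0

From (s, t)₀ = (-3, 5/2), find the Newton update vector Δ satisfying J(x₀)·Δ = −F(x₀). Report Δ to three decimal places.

(0.944, -1.022)

At (-3, 5/2): F = (64.000, -18.250).
Jacobian J = [[4·s - 2·t^2, -4·s·t + 4·t], [-2·s·t, -s^2 + 2·t]].
At the point, J = [[-24.500, 40.000], [15.000, -4.000]] (det J = -502.000).
Solving J·Δ = −F gives Δ = (0.944, -1.022).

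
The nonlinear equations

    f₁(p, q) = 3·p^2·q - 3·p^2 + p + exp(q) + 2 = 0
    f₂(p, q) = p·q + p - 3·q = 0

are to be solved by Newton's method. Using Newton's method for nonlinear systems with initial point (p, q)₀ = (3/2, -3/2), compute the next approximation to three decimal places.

(1.680, 0.940)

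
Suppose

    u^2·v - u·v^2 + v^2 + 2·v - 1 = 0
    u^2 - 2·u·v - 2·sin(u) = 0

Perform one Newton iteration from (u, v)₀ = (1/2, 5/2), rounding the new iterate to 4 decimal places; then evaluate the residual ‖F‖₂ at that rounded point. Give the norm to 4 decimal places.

At (1/2, 5/2): F = (7.7500, -3.208851).
Jacobian J = [[2·u·v - v^2, u^2 - 2·u·v + 2·v + 2], [2·u - 2·v - 2·cos(u), -2·u]].
At the point, J = [[-3.7500, 4.7500], [-5.755165, -1.0000]] (det J = 31.087034).
Solving J·Δ = −F gives Δ = (-0.2410, -1.8218).
Then the next iterate is (u, v)₁ = (0.2590, 0.6782).
Re-evaluating at (0.2590, 0.6782): F = (0.742721, -0.796455), so ‖F‖₂ = 1.0890.

1.0890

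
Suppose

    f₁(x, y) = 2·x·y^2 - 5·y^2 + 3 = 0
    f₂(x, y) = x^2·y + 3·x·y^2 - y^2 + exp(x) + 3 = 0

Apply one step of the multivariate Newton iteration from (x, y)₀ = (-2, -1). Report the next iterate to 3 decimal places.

At (-2, -1): F = (-6.000, -7.86466).
Jacobian J = [[2·y^2, 4·x·y - 10·y], [2·x·y + 3·y^2 + exp(x), x^2 + 6·x·y - 2·y]].
At the point, J = [[2.000, 18.000], [7.13534, 18.000]] (det J = -92.43604).
Solving J·Δ = −F gives Δ = (0.363, 0.293).
Then the next iterate is (x, y)₁ = (-1.637, -0.707).

(-1.637, -0.707)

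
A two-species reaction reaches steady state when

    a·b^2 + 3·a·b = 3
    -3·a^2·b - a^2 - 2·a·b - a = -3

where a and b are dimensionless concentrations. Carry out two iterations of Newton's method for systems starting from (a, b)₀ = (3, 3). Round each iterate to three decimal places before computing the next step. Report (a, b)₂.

At (3, 3): F = (51.000, -108.000).
Jacobian J = [[b^2 + 3·b, 2·a·b + 3·a], [-6·a·b - 2·a - 2·b - 1, -3·a^2 - 2·a]].
At the point, J = [[18.000, 27.000], [-67.000, -33.000]] (det J = 1215.000).
Solving J·Δ = −F gives Δ = (-1.015, -1.212).
Then the next iterate is (a, b)₁ = (1.985, 1.788).
Round to (1.985, 1.788) and repeat: F = (13.99347, -31.15895), J = [[8.56094, 13.05336], [-29.84108, -15.79068]].
Δ = (-0.730, -0.593), so (a, b)₂ = (1.255, 1.195).

(1.255, 1.195)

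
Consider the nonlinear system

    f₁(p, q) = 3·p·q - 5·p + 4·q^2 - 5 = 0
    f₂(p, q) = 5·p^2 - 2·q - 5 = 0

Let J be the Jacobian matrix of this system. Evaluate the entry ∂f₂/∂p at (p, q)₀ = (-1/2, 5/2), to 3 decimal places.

-5.000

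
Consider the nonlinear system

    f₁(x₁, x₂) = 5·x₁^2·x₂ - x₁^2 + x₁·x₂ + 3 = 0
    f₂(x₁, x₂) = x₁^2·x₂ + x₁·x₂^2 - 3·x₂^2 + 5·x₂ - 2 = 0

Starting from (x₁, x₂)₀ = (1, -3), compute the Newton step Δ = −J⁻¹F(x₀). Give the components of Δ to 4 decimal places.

At (1, -3): F = (-16.0000, -38.0000).
Jacobian J = [[10·x₁·x₂ - 2·x₁ + x₂, 5·x₁^2 + x₁], [2·x₁·x₂ + x₂^2, x₁^2 + 2·x₁·x₂ - 6·x₂ + 5]].
At the point, J = [[-35.0000, 6.0000], [3.0000, 18.0000]] (det J = -648.0000).
Solving J·Δ = −F gives Δ = (-0.0926, 2.1265).

(-0.0926, 2.1265)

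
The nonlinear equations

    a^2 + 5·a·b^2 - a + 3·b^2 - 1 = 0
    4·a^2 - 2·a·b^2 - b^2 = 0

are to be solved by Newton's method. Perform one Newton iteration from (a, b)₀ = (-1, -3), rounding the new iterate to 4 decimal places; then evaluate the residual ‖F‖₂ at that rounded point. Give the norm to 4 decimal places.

At (-1, -3): F = (-17.0000, 13.0000).
Jacobian J = [[2·a + 5·b^2 - 1, 10·a·b + 6·b], [8·a - 2·b^2, -4·a·b - 2·b]].
At the point, J = [[42.0000, 12.0000], [-26.0000, -6.0000]] (det J = 60.0000).
Solving J·Δ = −F gives Δ = (0.9000, -1.7333).
Then the next iterate is (a, b)₁ = (-0.1000, -4.7333).
Re-evaluating at (-0.1000, -4.7333): F = (55.120322, -17.883303), so ‖F‖₂ = 57.9488.

57.9488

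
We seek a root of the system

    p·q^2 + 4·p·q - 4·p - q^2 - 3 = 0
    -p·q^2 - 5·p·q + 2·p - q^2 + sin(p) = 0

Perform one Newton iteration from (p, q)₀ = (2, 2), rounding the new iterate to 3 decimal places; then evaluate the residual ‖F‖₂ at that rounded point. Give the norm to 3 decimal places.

At (2, 2): F = (9.000, -27.09070).
Jacobian J = [[q^2 + 4·q - 4, 2·p·q + 4·p - 2·q], [-q^2 - 5·q + cos(p) + 2, -2·p·q - 5·p - 2·q]].
At the point, J = [[8.000, 12.000], [-12.41615, -22.000]] (det J = -27.00624).
Solving J·Δ = −F gives Δ = (4.706, -3.887).
Then the next iterate is (p, q)₁ = (6.706, -1.887).
Re-evaluating at (6.706, -1.887): F = (-60.12314, 49.65415), so ‖F‖₂ = 77.976.

77.976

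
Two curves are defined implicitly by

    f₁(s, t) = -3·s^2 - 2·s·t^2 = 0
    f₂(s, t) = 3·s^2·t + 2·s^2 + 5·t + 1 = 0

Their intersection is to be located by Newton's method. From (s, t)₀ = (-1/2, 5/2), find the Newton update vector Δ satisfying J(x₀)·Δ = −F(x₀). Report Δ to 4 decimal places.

At (-1/2, 5/2): F = (5.5000, 15.8750).
Jacobian J = [[-6·s - 2·t^2, -4·s·t], [6·s·t + 4·s, 3·s^2 + 5]].
At the point, J = [[-9.5000, 5.0000], [-9.5000, 5.7500]] (det J = -7.1250).
Solving J·Δ = −F gives Δ = (-6.7018, -13.8333).

(-6.7018, -13.8333)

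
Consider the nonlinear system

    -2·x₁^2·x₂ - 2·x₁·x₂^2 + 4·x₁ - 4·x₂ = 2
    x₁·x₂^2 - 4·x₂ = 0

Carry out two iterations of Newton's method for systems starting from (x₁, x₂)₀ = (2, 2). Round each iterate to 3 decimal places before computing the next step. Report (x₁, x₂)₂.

(3.823, -1.367)

At (2, 2): F = (-34.000, 0.000).
Jacobian J = [[-4·x₁·x₂ - 2·x₂^2 + 4, -2·x₁^2 - 4·x₁·x₂ - 4], [x₂^2, 2·x₁·x₂ - 4]].
At the point, J = [[-20.000, -28.000], [4.000, 4.000]] (det J = 32.000).
Solving J·Δ = −F gives Δ = (4.250, -4.250).
Then the next iterate is (x₁, x₂)₁ = (6.250, -2.250).
Round to (6.250, -2.250) and repeat: F = (144.500, 40.64062), J = [[50.125, -25.875], [5.06250, -32.125]].
Δ = (-2.427, 0.883), so (x₁, x₂)₂ = (3.823, -1.367).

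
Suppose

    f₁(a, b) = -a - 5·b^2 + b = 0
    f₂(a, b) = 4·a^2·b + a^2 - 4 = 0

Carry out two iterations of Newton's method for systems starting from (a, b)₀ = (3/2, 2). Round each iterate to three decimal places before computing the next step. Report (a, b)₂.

(1.233, 0.411)

At (3/2, 2): F = (-19.500, 16.250).
Jacobian J = [[-1, -10·b + 1], [8·a·b + 2·a, 4·a^2]].
At the point, J = [[-1.000, -19.000], [27.000, 9.000]] (det J = 504.000).
Solving J·Δ = −F gives Δ = (-0.264, -1.012).
Then the next iterate is (a, b)₁ = (1.236, 0.988).
Round to (1.236, 0.988) and repeat: F = (-5.12872, 3.56515), J = [[-1.000, -8.880], [12.24134, 6.11078]].
Δ = (-0.003, -0.577), so (a, b)₂ = (1.233, 0.411).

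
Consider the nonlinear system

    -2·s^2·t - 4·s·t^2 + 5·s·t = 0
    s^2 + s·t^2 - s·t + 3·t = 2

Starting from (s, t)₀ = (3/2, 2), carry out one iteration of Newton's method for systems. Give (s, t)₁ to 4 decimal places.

At (3/2, 2): F = (-18.0000, 9.2500).
Jacobian J = [[-4·s·t - 4·t^2 + 5·t, -2·s^2 - 8·s·t + 5·s], [2·s + t^2 - t, 2·s·t - s + 3]].
At the point, J = [[-18.0000, -21.0000], [5.0000, 7.5000]] (det J = -30.0000).
Solving J·Δ = −F gives Δ = (1.9750, -2.5500).
Then the next iterate is (s, t)₁ = (3.4750, -0.5500).

(3.4750, -0.5500)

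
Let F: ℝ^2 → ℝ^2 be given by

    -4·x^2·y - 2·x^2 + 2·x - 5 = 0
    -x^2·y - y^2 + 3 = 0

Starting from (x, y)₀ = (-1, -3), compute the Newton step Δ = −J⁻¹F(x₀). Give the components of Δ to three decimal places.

(0.026, 0.632)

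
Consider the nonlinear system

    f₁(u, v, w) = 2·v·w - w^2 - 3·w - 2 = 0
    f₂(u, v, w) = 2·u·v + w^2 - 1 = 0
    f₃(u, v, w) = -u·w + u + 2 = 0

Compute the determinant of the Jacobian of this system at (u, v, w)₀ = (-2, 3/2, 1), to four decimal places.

J = [[0, 2·w, 2·v - 2·w - 3], [2·v, 2·u, 2·w], [-w + 1, 0, -u]].
At the point, J = [[0.0000, 2.0000, -2.0000], [3.0000, -4.0000, 2.0000], [0.0000, 0.0000, 2.0000]].
det J = -12.0000.

-12.0000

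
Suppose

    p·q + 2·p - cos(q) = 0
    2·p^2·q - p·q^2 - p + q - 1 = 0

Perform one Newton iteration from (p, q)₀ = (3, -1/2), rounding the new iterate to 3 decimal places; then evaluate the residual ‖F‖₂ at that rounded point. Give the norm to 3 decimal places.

3.272

At (3, -1/2): F = (3.62242, -14.250).
Jacobian J = [[q + 2, p + sin(q)], [4·p·q - q^2 - 1, 2·p^2 - 2·p·q + 1]].
At the point, J = [[1.500, 2.52057], [-7.250, 22.000]] (det J = 51.27416).
Solving J·Δ = −F gives Δ = (-2.255, -0.095).
Then the next iterate is (p, q)₁ = (0.745, -0.595).
Re-evaluating at (0.745, -0.595): F = (0.21858, -3.26423), so ‖F‖₂ = 3.272.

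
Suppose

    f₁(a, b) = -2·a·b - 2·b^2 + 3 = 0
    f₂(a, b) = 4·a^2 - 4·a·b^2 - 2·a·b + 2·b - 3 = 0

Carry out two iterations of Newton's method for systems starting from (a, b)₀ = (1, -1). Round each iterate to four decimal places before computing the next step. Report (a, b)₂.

(-3.6197, 3.4567)

At (1, -1): F = (3.0000, -3.0000).
Jacobian J = [[-2·b, -2·a - 4·b], [8·a - 4·b^2 - 2·b, -8·a·b - 2·a + 2]].
At the point, J = [[2.0000, 2.0000], [6.0000, 8.0000]] (det J = 4.0000).
Solving J·Δ = −F gives Δ = (-7.5000, 6.0000).
Then the next iterate is (a, b)₁ = (-6.5000, 5.0000).
Round to (-6.5000, 5.0000) and repeat: F = (18.0000, 891.0000), J = [[-10.0000, -7.0000], [-162.0000, 275.0000]].
Δ = (2.8803, -1.5433), so (a, b)₂ = (-3.6197, 3.4567).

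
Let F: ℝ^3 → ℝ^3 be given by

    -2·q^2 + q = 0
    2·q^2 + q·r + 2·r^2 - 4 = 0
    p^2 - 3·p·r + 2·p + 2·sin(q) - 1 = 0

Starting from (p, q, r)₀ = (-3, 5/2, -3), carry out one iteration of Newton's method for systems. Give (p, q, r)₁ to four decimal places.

(-0.7218, 1.3889, -1.8187)

At (-3, 5/2, -3): F = (-10.0000, 19.0000, -23.803056).
Jacobian J = [[0, -4·q + 1, 0], [0, 4·q + r, q + 4·r], [2·p - 3·r + 2, 2·cos(q), -3·p]].
At the point, J = [[0.0000, -9.0000, 0.0000], [0.0000, 7.0000, -9.5000], [5.0000, -1.602287, 9.0000]] (det J = 427.5000).
Solving J·Δ = −F gives Δ = (2.2782, -1.1111, 1.1813).
Then the next iterate is (p, q, r)₁ = (-0.7218, 1.3889, -1.8187).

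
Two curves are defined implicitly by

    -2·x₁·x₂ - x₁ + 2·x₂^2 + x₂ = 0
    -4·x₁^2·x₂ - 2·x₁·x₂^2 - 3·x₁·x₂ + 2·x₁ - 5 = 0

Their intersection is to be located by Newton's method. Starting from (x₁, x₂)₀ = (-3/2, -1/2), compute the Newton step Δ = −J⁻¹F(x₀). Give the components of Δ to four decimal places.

At (-3/2, -1/2): F = (0.0000, -5.0000).
Jacobian J = [[-2·x₂ - 1, -2·x₁ + 4·x₂ + 1], [-8·x₁·x₂ - 2·x₂^2 - 3·x₂ + 2, -4·x₁^2 - 4·x₁·x₂ - 3·x₁]].
At the point, J = [[0.0000, 2.0000], [-3.0000, -7.5000]] (det J = 6.0000).
Solving J·Δ = −F gives Δ = (-1.6667, 0.0000).

(-1.6667, 0.0000)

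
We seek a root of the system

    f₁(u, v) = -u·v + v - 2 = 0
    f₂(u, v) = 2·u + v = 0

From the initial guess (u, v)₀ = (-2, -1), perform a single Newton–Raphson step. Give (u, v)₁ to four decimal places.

At (-2, -1): F = (-5.0000, -5.0000).
Jacobian J = [[-v, -u + 1], [2, 1]].
At the point, J = [[1.0000, 3.0000], [2.0000, 1.0000]] (det J = -5.0000).
Solving J·Δ = −F gives Δ = (2.0000, 1.0000).
Then the next iterate is (u, v)₁ = (0.0000, 0.0000).

(0.0000, 0.0000)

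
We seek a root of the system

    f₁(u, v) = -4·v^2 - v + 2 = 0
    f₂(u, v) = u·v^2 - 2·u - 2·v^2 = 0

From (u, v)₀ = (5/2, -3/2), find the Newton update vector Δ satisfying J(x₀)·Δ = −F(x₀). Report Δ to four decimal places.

(18.5000, 0.5000)

At (5/2, -3/2): F = (-5.5000, -3.8750).
Jacobian J = [[0, -8·v - 1], [v^2 - 2, 2·u·v - 4·v]].
At the point, J = [[0.0000, 11.0000], [0.2500, -1.5000]] (det J = -2.7500).
Solving J·Δ = −F gives Δ = (18.5000, 0.5000).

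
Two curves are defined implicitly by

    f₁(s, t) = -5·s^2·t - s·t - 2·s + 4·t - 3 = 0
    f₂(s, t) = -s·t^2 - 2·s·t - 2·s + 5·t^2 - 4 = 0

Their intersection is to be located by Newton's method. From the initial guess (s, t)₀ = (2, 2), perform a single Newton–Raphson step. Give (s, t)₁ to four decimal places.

At (2, 2): F = (-43.0000, -4.0000).
Jacobian J = [[-10·s·t - t - 2, -5·s^2 - s + 4], [-t^2 - 2·t - 2, -2·s·t - 2·s + 10·t]].
At the point, J = [[-44.0000, -18.0000], [-10.0000, 8.0000]] (det J = -532.0000).
Solving J·Δ = −F gives Δ = (-0.7820, -0.4774).
Then the next iterate is (s, t)₁ = (1.2180, 1.5226).

(1.2180, 1.5226)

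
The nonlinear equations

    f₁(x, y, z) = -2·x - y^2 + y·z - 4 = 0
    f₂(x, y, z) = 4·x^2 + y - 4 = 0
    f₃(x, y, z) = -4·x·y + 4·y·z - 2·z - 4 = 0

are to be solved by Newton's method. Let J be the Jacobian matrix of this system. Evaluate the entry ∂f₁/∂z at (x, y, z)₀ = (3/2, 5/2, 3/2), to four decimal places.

2.5000

∂f₁/∂z = y.
At (3/2, 5/2, 3/2) this is 2.5000.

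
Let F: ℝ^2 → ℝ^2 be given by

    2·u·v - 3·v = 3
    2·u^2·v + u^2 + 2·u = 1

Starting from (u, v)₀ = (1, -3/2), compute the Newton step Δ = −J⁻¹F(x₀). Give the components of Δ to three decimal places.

At (1, -3/2): F = (-1.500, -1.000).
Jacobian J = [[2·v, 2·u - 3], [4·u·v + 2·u + 2, 2·u^2]].
At the point, J = [[-3.000, -1.000], [-2.000, 2.000]] (det J = -8.000).
Solving J·Δ = −F gives Δ = (-0.500, 0.000).

(-0.500, 0.000)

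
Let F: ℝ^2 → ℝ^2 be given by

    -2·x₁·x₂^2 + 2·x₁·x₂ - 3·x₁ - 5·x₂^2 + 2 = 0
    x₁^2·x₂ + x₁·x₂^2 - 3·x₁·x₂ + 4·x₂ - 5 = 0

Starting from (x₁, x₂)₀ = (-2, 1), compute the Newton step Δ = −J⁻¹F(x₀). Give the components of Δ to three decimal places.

At (-2, 1): F = (3.000, 7.000).
Jacobian J = [[-2·x₂^2 + 2·x₂ - 3, -4·x₁·x₂ + 2·x₁ - 10·x₂], [2·x₁·x₂ + x₂^2 - 3·x₂, x₁^2 + 2·x₁·x₂ - 3·x₁ + 4]].
At the point, J = [[-3.000, -6.000], [-6.000, 10.000]] (det J = -66.000).
Solving J·Δ = −F gives Δ = (1.091, -0.045).

(1.091, -0.045)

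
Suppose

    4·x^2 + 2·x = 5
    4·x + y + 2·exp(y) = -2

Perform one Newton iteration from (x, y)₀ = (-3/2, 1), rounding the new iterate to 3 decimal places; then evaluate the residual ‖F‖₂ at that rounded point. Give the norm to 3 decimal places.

0.459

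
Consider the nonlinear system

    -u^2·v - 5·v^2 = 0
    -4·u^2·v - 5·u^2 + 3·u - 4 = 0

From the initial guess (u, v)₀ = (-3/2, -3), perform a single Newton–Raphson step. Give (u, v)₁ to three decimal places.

(-1.746, -1.702)

At (-3/2, -3): F = (-38.250, 7.250).
Jacobian J = [[-2·u·v, -u^2 - 10·v], [-8·u·v - 10·u + 3, -4·u^2]].
At the point, J = [[-9.000, 27.750], [-18.000, -9.000]] (det J = 580.500).
Solving J·Δ = −F gives Δ = (-0.246, 1.298).
Then the next iterate is (u, v)₁ = (-1.746, -1.702).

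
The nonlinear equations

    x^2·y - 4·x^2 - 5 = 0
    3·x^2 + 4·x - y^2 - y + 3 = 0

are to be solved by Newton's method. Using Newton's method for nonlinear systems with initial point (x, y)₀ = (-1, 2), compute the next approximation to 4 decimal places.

(1.1667, 0.3333)

At (-1, 2): F = (-7.0000, -4.0000).
Jacobian J = [[2·x·y - 8·x, x^2], [6·x + 4, -2·y - 1]].
At the point, J = [[4.0000, 1.0000], [-2.0000, -5.0000]] (det J = -18.0000).
Solving J·Δ = −F gives Δ = (2.1667, -1.6667).
Then the next iterate is (x, y)₁ = (1.1667, 0.3333).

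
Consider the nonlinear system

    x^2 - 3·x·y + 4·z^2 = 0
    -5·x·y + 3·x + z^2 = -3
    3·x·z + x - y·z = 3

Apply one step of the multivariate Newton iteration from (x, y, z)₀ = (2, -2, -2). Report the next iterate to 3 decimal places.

(-1.190, -3.000, -1.619)

At (2, -2, -2): F = (32.000, 33.000, -17.000).
Jacobian J = [[2·x - 3·y, -3·x, 8·z], [-5·y + 3, -5·x, 2·z], [3·z + 1, -z, 3·x - y]].
At the point, J = [[10.000, -6.000, -16.000], [13.000, -10.000, -4.000], [-5.000, 2.000, 8.000]] (det J = 168.000).
Solving J·Δ = −F gives Δ = (-3.190, -1.000, 0.381).
Then the next iterate is (x, y, z)₁ = (-1.190, -3.000, -1.619).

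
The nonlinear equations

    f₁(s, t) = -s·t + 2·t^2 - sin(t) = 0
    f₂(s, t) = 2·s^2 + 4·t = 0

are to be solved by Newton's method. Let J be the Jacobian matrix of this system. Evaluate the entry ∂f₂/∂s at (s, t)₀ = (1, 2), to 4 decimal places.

4.0000

∂f₂/∂s = 4·s.
At (1, 2) this is 4.0000.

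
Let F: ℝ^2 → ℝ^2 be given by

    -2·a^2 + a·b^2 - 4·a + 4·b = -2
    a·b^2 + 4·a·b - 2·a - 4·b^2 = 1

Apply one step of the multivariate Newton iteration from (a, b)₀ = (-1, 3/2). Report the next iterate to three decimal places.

At (-1, 3/2): F = (7.750, -16.250).
Jacobian J = [[-4·a + b^2 - 4, 2·a·b + 4], [b^2 + 4·b - 2, 2·a·b + 4·a - 8·b]].
At the point, J = [[2.250, 1.000], [6.250, -19.000]] (det J = -49.000).
Solving J·Δ = −F gives Δ = (-2.673, -1.735).
Then the next iterate is (a, b)₁ = (-3.673, -0.235).

(-3.673, -0.235)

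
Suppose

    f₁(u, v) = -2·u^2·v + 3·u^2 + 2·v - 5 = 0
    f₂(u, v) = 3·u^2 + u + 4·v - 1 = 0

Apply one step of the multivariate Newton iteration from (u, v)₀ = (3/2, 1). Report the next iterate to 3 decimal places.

(0.821, -0.115)

At (3/2, 1): F = (-0.750, 11.250).
Jacobian J = [[-4·u·v + 6·u, -2·u^2 + 2], [6·u + 1, 4]].
At the point, J = [[3.000, -2.500], [10.000, 4.000]] (det J = 37.000).
Solving J·Δ = −F gives Δ = (-0.679, -1.115).
Then the next iterate is (u, v)₁ = (0.821, -0.115).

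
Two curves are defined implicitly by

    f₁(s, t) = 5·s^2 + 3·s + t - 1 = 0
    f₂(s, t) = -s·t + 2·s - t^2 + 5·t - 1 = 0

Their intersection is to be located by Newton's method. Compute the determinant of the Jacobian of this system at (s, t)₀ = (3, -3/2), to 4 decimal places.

161.5000

J = [[10·s + 3, 1], [-t + 2, -s - 2·t + 5]].
At the point, J = [[33.0000, 1.0000], [3.5000, 5.0000]].
det J = 161.5000.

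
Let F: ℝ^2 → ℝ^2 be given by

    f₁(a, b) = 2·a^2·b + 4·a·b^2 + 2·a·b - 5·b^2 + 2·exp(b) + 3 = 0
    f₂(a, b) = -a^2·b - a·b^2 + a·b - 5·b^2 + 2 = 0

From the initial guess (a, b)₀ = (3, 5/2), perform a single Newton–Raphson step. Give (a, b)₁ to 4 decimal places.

(2.3489, 1.3958)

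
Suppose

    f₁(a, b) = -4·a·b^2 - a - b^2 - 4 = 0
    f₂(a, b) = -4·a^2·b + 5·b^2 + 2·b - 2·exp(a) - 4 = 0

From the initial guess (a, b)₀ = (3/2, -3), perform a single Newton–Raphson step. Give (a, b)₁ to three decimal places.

(0.185, -2.527)

At (3/2, -3): F = (-68.500, 53.03662).
Jacobian J = [[-4·b^2 - 1, -8·a·b - 2·b], [-8·a·b - 2·exp(a), -4·a^2 + 10·b + 2]].
At the point, J = [[-37.000, 42.000], [27.03662, -37.000]] (det J = 233.46188).
Solving J·Δ = −F gives Δ = (-1.315, 0.473).
Then the next iterate is (a, b)₁ = (0.185, -2.527).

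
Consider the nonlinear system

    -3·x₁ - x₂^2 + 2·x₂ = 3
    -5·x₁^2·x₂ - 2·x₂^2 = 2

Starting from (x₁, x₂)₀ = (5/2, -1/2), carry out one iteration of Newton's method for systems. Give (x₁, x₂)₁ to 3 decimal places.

At (5/2, -1/2): F = (-11.750, 13.125).
Jacobian J = [[-3, -2·x₂ + 2], [-10·x₁·x₂, -5·x₁^2 - 4·x₂]].
At the point, J = [[-3.000, 3.000], [12.500, -29.250]] (det J = 50.250).
Solving J·Δ = −F gives Δ = (-6.056, -2.139).
Then the next iterate is (x₁, x₂)₁ = (-3.556, -2.639).

(-3.556, -2.639)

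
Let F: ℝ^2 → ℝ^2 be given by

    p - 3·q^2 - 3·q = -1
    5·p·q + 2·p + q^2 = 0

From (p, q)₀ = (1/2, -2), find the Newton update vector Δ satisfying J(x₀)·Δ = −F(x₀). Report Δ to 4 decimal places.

At (1/2, -2): F = (-4.5000, 0.0000).
Jacobian J = [[1, -6·q - 3], [5·q + 2, 5·p + 2·q]].
At the point, J = [[1.0000, 9.0000], [-8.0000, -1.5000]] (det J = 70.5000).
Solving J·Δ = −F gives Δ = (-0.0957, 0.5106).

(-0.0957, 0.5106)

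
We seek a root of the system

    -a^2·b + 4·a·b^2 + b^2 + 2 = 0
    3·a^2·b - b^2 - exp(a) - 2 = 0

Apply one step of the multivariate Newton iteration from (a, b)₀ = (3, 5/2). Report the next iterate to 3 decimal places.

(2.271, 1.545)

At (3, 5/2): F = (60.750, 39.16446).
Jacobian J = [[-2·a·b + 4·b^2, -a^2 + 8·a·b + 2·b], [6·a·b - exp(a), 3·a^2 - 2·b]].
At the point, J = [[10.000, 56.000], [24.91446, 22.000]] (det J = -1175.20993).
Solving J·Δ = −F gives Δ = (-0.729, -0.955).
Then the next iterate is (a, b)₁ = (2.271, 1.545).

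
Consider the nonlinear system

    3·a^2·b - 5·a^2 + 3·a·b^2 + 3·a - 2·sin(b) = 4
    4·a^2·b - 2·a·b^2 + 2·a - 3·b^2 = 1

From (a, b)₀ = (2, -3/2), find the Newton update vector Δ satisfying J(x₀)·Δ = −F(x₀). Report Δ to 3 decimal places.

(-0.815, 0.410)

At (2, -3/2): F = (-20.50501, -36.750).
Jacobian J = [[6·a·b - 10·a + 3·b^2 + 3, 3·a^2 + 6·a·b - 2·cos(b)], [8·a·b - 2·b^2 + 2, 4·a^2 - 4·a·b - 6·b]].
At the point, J = [[-28.250, -6.14147], [-26.500, 37.000]] (det J = -1207.99907).
Solving J·Δ = −F gives Δ = (-0.815, 0.410).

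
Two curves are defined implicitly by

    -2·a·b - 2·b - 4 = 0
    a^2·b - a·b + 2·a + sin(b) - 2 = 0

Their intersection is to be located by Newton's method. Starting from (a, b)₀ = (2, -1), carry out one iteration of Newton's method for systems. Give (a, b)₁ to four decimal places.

(2.0346, -0.6551)

At (2, -1): F = (2.0000, -0.841471).
Jacobian J = [[-2·b, -2·a - 2], [2·a·b - b + 2, a^2 - a + cos(b)]].
At the point, J = [[2.0000, -6.0000], [-1.0000, 2.540302]] (det J = -0.919395).
Solving J·Δ = −F gives Δ = (0.0346, 0.3449).
Then the next iterate is (a, b)₁ = (2.0346, -0.6551).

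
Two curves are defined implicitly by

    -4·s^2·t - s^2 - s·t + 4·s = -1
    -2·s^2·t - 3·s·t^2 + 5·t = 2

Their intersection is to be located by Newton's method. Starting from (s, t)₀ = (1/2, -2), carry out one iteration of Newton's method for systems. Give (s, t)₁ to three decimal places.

(0.220, -0.594)

At (1/2, -2): F = (5.750, -17.000).
Jacobian J = [[-8·s·t - 2·s - t + 4, -4·s^2 - s], [-4·s·t - 3·t^2, -2·s^2 - 6·s·t + 5]].
At the point, J = [[13.000, -1.500], [-8.000, 10.500]] (det J = 124.500).
Solving J·Δ = −F gives Δ = (-0.280, 1.406).
Then the next iterate is (s, t)₁ = (0.220, -0.594).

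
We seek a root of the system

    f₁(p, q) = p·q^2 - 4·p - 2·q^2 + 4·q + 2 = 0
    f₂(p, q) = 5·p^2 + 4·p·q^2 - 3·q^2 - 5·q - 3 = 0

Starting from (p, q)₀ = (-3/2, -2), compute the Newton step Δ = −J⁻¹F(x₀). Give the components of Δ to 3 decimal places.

At (-3/2, -2): F = (-14.000, -17.750).
Jacobian J = [[q^2 - 4, 2·p·q - 4·q + 4], [10·p + 4·q^2, 8·p·q - 6·q - 5]].
At the point, J = [[0.000, 18.000], [1.000, 31.000]] (det J = -18.000).
Solving J·Δ = −F gives Δ = (-6.361, 0.778).

(-6.361, 0.778)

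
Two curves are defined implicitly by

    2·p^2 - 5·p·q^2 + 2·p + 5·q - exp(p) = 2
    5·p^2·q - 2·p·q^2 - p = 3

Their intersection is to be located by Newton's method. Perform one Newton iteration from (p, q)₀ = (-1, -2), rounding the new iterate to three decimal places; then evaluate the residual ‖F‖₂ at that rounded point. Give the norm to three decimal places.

1.275

At (-1, -2): F = (7.63212, -4.000).
Jacobian J = [[4·p - 5·q^2 - exp(p) + 2, -10·p·q + 5], [10·p·q - 2·q^2 - 1, 5·p^2 - 4·p·q]].
At the point, J = [[-22.36788, -15.000], [11.000, -3.000]] (det J = 232.10364).
Solving J·Δ = −F gives Δ = (0.357, -0.024).
Then the next iterate is (p, q)₁ = (-0.643, -2.024).
Re-evaluating at (-0.643, -2.024): F = (0.06568, -1.27291), so ‖F‖₂ = 1.275.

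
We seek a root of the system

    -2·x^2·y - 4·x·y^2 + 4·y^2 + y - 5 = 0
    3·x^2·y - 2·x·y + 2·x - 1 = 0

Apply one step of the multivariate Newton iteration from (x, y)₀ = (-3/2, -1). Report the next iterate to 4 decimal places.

At (-3/2, -1): F = (8.5000, -13.7500).
Jacobian J = [[-4·x·y - 4·y^2, -2·x^2 - 8·x·y + 8·y + 1], [6·x·y - 2·y + 2, 3·x^2 - 2·x]].
At the point, J = [[-10.0000, -23.5000], [13.0000, 9.7500]] (det J = 208.0000).
Solving J·Δ = −F gives Δ = (1.1550, -0.1298).
Then the next iterate is (x, y)₁ = (-0.3450, -1.1298).

(-0.3450, -1.1298)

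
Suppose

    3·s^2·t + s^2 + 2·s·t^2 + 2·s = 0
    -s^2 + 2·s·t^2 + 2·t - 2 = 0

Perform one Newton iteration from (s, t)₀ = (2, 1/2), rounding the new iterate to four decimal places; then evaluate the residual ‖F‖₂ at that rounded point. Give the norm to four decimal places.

3.9248

At (2, 1/2): F = (15.0000, -4.0000).
Jacobian J = [[6·s·t + 2·s + 2·t^2 + 2, 3·s^2 + 4·s·t], [-2·s + 2·t^2, 4·s·t + 2]].
At the point, J = [[12.5000, 16.0000], [-3.5000, 6.0000]] (det J = 131.0000).
Solving J·Δ = −F gives Δ = (-1.1756, -0.0191).
Then the next iterate is (s, t)₁ = (0.8244, 0.4809).
Re-evaluating at (0.8244, 0.4809): F = (3.690255, -1.336526), so ‖F‖₂ = 3.9248.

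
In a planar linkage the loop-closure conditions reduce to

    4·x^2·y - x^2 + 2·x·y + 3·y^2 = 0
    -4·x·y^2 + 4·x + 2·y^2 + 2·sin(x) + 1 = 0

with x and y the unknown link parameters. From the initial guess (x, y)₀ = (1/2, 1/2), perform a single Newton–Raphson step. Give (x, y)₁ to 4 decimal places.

At (1/2, 1/2): F = (1.5000, 3.958851).
Jacobian J = [[8·x·y - 2·x + 2·y, 4·x^2 + 2·x + 6·y], [-4·y^2 + 2·cos(x) + 4, -8·x·y + 4·y]].
At the point, J = [[2.0000, 5.0000], [4.755165, 0.0000]] (det J = -23.775826).
Solving J·Δ = −F gives Δ = (-0.8325, 0.0330).
Then the next iterate is (x, y)₁ = (-0.3325, 0.5330).

(-0.3325, 0.5330)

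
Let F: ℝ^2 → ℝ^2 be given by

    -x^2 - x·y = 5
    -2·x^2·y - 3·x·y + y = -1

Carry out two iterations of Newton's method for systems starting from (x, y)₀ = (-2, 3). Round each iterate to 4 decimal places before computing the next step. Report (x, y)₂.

(-1.8367, 4.5628)

At (-2, 3): F = (-3.0000, -2.0000).
Jacobian J = [[-2·x - y, -x], [-4·x·y - 3·y, -2·x^2 - 3·x + 1]].
At the point, J = [[1.0000, 2.0000], [15.0000, -1.0000]] (det J = -31.0000).
Solving J·Δ = −F gives Δ = (0.2258, 1.3871).
Then the next iterate is (x, y)₁ = (-1.7742, 4.3871).
Round to (-1.7742, 4.3871) and repeat: F = (-0.364193, 1.118578), J = [[-0.8387, 1.7742], [17.973071, 0.027029]].
Δ = (-0.0625, 0.1757), so (x, y)₂ = (-1.8367, 4.5628).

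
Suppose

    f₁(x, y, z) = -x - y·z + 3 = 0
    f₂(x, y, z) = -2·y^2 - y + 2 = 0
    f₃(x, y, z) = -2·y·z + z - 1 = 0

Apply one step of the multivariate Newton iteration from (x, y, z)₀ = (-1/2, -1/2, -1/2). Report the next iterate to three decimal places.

At (-1/2, -1/2, -1/2): F = (3.250, 2.000, -2.000).
Jacobian J = [[-1, -z, -y], [0, -4·y - 1, 0], [0, -2·z, -2·y + 1]].
At the point, J = [[-1.000, 0.500, 0.500], [0.000, 1.000, 0.000], [0.000, 1.000, 2.000]] (det J = -2.000).
Solving J·Δ = −F gives Δ = (3.250, -2.000, 2.000).
Then the next iterate is (x, y, z)₁ = (2.750, -2.500, 1.500).

(2.750, -2.500, 1.500)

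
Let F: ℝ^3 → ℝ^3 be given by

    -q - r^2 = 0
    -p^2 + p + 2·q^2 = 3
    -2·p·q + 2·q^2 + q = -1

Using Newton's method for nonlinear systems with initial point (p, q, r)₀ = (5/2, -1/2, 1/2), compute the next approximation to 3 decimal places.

(0.788, -0.202, 0.452)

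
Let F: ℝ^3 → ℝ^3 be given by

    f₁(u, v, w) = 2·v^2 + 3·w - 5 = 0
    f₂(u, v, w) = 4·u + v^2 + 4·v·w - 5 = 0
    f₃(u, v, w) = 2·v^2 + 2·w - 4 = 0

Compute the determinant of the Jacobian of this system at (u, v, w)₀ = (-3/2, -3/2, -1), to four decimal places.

J = [[0, 4·v, 3], [4, 2·v + 4·w, 4·v], [0, 4·v, 2]].
At the point, J = [[0.0000, -6.0000, 3.0000], [4.0000, -7.0000, -6.0000], [0.0000, -6.0000, 2.0000]].
det J = -24.0000.

-24.0000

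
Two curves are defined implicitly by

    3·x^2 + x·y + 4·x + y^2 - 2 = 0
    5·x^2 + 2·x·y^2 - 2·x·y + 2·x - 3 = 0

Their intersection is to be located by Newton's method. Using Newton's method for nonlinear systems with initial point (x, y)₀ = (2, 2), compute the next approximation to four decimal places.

At (2, 2): F = (26.0000, 29.0000).
Jacobian J = [[6·x + y + 4, x + 2·y], [10·x + 2·y^2 - 2·y + 2, 4·x·y - 2·x]].
At the point, J = [[18.0000, 6.0000], [26.0000, 12.0000]] (det J = 60.0000).
Solving J·Δ = −F gives Δ = (-2.3000, 2.5667).
Then the next iterate is (x, y)₁ = (-0.3000, 4.5667).

(-0.3000, 4.5667)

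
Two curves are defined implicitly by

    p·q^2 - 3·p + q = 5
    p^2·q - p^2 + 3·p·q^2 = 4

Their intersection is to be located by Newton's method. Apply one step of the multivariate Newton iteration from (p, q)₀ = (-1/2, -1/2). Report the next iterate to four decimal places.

At (-1/2, -1/2): F = (-4.1250, -4.7500).
Jacobian J = [[q^2 - 3, 2·p·q + 1], [2·p·q - 2·p + 3·q^2, p^2 + 6·p·q]].
At the point, J = [[-2.7500, 1.5000], [2.2500, 1.7500]] (det J = -8.1875).
Solving J·Δ = −F gives Δ = (-0.0115, 2.7290).
Then the next iterate is (p, q)₁ = (-0.5115, 2.2290).

(-0.5115, 2.2290)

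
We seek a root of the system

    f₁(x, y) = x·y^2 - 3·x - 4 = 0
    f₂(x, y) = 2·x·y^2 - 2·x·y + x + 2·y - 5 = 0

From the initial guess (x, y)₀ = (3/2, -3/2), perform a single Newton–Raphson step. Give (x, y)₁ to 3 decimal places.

(-0.087, -2.374)

At (3/2, -3/2): F = (-5.125, 4.750).
Jacobian J = [[y^2 - 3, 2·x·y], [2·y^2 - 2·y + 1, 4·x·y - 2·x + 2]].
At the point, J = [[-0.750, -4.500], [8.500, -10.000]] (det J = 45.750).
Solving J·Δ = −F gives Δ = (-1.587, -0.874).
Then the next iterate is (x, y)₁ = (-0.087, -2.374).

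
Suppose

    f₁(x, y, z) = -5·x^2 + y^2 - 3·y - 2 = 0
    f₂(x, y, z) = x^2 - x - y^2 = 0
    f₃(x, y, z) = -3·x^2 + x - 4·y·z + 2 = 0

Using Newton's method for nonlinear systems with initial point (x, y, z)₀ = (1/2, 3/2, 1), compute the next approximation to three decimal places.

At (1/2, 3/2, 1): F = (-5.500, -2.500, -4.250).
Jacobian J = [[-10·x, 2·y - 3, 0], [2·x - 1, -2·y, 0], [-6·x + 1, -4·z, -4·y]].
At the point, J = [[-5.000, 0.000, 0.000], [0.000, -3.000, 0.000], [-2.000, -4.000, -6.000]] (det J = -90.000).
Solving J·Δ = −F gives Δ = (-1.100, -0.833, 0.214).
Then the next iterate is (x, y, z)₁ = (-0.600, 0.667, 1.214).

(-0.600, 0.667, 1.214)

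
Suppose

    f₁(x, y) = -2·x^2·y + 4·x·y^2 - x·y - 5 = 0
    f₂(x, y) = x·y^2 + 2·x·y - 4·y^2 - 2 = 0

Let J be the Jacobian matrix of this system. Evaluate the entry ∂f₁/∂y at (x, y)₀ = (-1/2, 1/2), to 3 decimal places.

∂f₁/∂y = -2·x^2 + 8·x·y - x.
At (-1/2, 1/2) this is -2.000.

-2.000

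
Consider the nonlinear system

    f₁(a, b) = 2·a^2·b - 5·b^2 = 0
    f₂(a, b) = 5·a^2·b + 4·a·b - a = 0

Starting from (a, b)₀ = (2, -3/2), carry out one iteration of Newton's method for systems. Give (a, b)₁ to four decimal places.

(1.2990, -0.8549)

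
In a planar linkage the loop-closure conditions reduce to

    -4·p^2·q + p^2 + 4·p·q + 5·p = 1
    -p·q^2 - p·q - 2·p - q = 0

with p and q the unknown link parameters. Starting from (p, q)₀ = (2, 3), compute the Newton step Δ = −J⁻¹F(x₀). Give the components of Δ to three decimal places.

(0.283, -2.331)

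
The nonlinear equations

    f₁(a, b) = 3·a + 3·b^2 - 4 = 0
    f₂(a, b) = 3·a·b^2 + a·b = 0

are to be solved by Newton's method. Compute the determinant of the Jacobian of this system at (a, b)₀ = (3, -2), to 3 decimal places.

21.000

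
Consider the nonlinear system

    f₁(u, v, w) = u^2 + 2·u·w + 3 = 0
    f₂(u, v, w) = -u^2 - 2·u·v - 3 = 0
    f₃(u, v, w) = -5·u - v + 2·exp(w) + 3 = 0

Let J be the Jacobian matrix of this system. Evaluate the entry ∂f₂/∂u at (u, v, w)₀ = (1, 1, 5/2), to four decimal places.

-4.0000

∂f₂/∂u = -2·u - 2·v.
At (1, 1, 5/2) this is -4.0000.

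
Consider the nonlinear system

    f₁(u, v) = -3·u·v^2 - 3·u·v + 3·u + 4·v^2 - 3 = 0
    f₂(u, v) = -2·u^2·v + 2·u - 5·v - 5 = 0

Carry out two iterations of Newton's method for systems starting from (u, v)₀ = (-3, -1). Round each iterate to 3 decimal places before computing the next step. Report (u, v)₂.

At (-3, -1): F = (-8.000, 12.000).
Jacobian J = [[-3·v^2 - 3·v + 3, -6·u·v - 3·u + 8·v], [-4·u·v + 2, -2·u^2 - 5]].
At the point, J = [[3.000, -17.000], [-10.000, -23.000]] (det J = -239.000).
Solving J·Δ = −F gives Δ = (1.623, -0.184).
Then the next iterate is (u, v)₁ = (-1.377, -1.184).
Round to (-1.377, -1.184) and repeat: F = (-0.62361, 2.65603), J = [[2.34643, -15.12321], [-4.52147, -8.79226]].
Δ = (0.513, 0.038), so (u, v)₂ = (-0.864, -1.146).

(-0.864, -1.146)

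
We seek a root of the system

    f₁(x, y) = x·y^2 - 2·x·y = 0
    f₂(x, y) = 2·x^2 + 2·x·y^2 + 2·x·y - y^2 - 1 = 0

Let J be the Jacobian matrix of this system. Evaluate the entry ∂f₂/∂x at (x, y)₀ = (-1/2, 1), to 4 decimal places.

2.0000

∂f₂/∂x = 4·x + 2·y^2 + 2·y.
At (-1/2, 1) this is 2.0000.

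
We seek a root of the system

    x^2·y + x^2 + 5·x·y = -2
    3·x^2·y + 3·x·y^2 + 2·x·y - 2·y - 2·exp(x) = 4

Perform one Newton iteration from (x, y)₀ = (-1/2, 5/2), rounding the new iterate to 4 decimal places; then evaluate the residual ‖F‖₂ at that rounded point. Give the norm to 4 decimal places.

5.6016

At (-1/2, 5/2): F = (-3.3750, -20.213061).
Jacobian J = [[2·x·y + 2·x + 5·y, x^2 + 5·x], [6·x·y + 3·y^2 + 2·y - 2·exp(x), 3·x^2 + 6·x·y + 2·x - 2]].
At the point, J = [[9.0000, -2.2500], [15.036939, -9.7500]] (det J = -53.916888).
Solving J·Δ = −F gives Δ = (-0.2332, -2.4328).
Then the next iterate is (x, y)₁ = (-0.7332, 0.0672).
Re-evaluating at (-0.7332, 0.0672): F = (2.327353, -5.095237), so ‖F‖₂ = 5.6016.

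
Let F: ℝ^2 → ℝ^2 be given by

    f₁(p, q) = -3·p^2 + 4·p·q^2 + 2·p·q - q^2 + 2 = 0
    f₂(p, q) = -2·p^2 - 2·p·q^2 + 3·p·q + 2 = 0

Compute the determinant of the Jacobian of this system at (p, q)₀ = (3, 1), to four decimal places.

J = [[-6·p + 4·q^2 + 2·q, 8·p·q + 2·p - 2·q], [-4·p - 2·q^2 + 3·q, -4·p·q + 3·p]].
At the point, J = [[-12.0000, 28.0000], [-11.0000, -3.0000]].
det J = 344.0000.

344.0000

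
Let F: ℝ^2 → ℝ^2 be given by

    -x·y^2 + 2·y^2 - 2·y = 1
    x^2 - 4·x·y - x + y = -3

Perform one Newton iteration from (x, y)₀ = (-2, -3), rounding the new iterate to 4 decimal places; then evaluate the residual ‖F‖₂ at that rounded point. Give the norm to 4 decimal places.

12.5245

At (-2, -3): F = (41.0000, -18.0000).
Jacobian J = [[-y^2, -2·x·y + 4·y - 2], [2·x - 4·y - 1, -4·x + 1]].
At the point, J = [[-9.0000, -26.0000], [7.0000, 9.0000]] (det J = 101.0000).
Solving J·Δ = −F gives Δ = (0.9802, 1.2376).
Then the next iterate is (x, y)₁ = (-1.0198, -1.7624).
Re-evaluating at (-1.0198, -1.7624): F = (11.904461, -3.891790), so ‖F‖₂ = 12.5245.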